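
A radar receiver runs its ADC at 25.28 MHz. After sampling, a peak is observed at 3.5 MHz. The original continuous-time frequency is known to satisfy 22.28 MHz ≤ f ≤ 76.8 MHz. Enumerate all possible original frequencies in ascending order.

28.78 MHz, 47.06 MHz, 54.06 MHz, 72.34 MHz

Frequencies that alias to 3.5 MHz are k·fs ± 3.5 MHz for integer k ≥ 0.
k=0: 3.5 MHz.
k=1: 21.78 MHz, 28.78 MHz.
k=2: 47.06 MHz, 54.06 MHz.
k=3: 72.34 MHz, 79.34 MHz.
k=4: 97.62 MHz, 104.62 MHz.
Within [22.28 MHz, 76.8 MHz]: 28.78 MHz, 47.06 MHz, 54.06 MHz, 72.34 MHz.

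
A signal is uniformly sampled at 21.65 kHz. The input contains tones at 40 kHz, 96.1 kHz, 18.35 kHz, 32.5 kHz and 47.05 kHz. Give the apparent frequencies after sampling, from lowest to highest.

3.3 kHz, 3.75 kHz, 9.5 kHz, 10.8 kHz

fs/2 = 10.825 kHz.
40 kHz mod fs = 18.35 kHz.
18.35 kHz > fs/2 = 10.825 kHz, folds to fs − 18.35 kHz = 3.3 kHz.
96.1 kHz mod fs = 9.5 kHz.
9.5 kHz ≤ fs/2 = 10.825 kHz, appears at 9.5 kHz.
18.35 kHz > fs/2 = 10.825 kHz, folds to fs − 18.35 kHz = 3.3 kHz.
32.5 kHz mod fs = 10.85 kHz.
10.85 kHz > fs/2 = 10.825 kHz, folds to fs − 10.85 kHz = 10.8 kHz.
47.05 kHz mod fs = 3.75 kHz.
3.75 kHz ≤ fs/2 = 10.825 kHz, appears at 3.75 kHz.
Distinct values: {3.3 kHz, 3.75 kHz, 9.5 kHz, 10.8 kHz}.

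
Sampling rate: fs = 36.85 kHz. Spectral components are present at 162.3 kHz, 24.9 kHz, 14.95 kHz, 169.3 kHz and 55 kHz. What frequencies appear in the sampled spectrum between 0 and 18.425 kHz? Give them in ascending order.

11.95 kHz, 14.9 kHz, 14.95 kHz, 18.15 kHz

fs/2 = 18.425 kHz.
162.3 kHz mod fs = 14.9 kHz.
14.9 kHz ≤ fs/2 = 18.425 kHz, appears at 14.9 kHz.
24.9 kHz > fs/2 = 18.425 kHz, folds to fs − 24.9 kHz = 11.95 kHz.
14.95 kHz ≤ fs/2 = 18.425 kHz, passes unchanged.
169.3 kHz mod fs = 21.9 kHz.
21.9 kHz > fs/2 = 18.425 kHz, folds to fs − 21.9 kHz = 14.95 kHz.
55 kHz mod fs = 18.15 kHz.
18.15 kHz ≤ fs/2 = 18.425 kHz, appears at 18.15 kHz.
Distinct values: {11.95 kHz, 14.9 kHz, 14.95 kHz, 18.15 kHz}.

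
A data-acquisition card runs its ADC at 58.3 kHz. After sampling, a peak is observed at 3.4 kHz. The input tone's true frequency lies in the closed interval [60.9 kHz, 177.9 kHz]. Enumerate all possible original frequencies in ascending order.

61.7 kHz, 113.2 kHz, 120 kHz, 171.5 kHz

Frequencies that alias to 3.4 kHz are k·fs ± 3.4 kHz for integer k ≥ 0.
k=0: 3.4 kHz.
k=1: 54.9 kHz, 61.7 kHz.
k=2: 113.2 kHz, 120 kHz.
k=3: 171.5 kHz, 178.3 kHz.
k=4: 229.8 kHz, 236.6 kHz.
Within [60.9 kHz, 177.9 kHz]: 61.7 kHz, 113.2 kHz, 120 kHz, 171.5 kHz.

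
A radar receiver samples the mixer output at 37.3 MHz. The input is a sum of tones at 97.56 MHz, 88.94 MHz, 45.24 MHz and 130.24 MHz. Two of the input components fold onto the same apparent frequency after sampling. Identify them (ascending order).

88.94 MHz, 97.56 MHz

fs/2 = 18.65 MHz.
97.56 MHz mod fs = 22.96 MHz.
22.96 MHz > fs/2 = 18.65 MHz, folds to fs − 22.96 MHz = 14.34 MHz.
88.94 MHz mod fs = 14.34 MHz.
14.34 MHz ≤ fs/2 = 18.65 MHz, appears at 14.34 MHz.
45.24 MHz mod fs = 7.94 MHz.
7.94 MHz ≤ fs/2 = 18.65 MHz, appears at 7.94 MHz.
130.24 MHz mod fs = 18.34 MHz.
18.34 MHz ≤ fs/2 = 18.65 MHz, appears at 18.34 MHz.
88.94 MHz and 97.56 MHz both map to 14.34 MHz.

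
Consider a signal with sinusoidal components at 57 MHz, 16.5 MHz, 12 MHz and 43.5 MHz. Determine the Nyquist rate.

114 MHz

Highest-frequency component: 57 MHz.
Nyquist rate = 2 × 57 MHz = 114 MHz.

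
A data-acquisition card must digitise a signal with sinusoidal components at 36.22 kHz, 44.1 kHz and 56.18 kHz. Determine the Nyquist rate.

Highest-frequency component: 56.18 kHz.
Nyquist rate = 2 × 56.18 kHz = 112.36 kHz.

112.36 kHz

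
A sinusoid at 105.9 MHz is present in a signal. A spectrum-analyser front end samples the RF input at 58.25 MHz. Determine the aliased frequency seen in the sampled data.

105.9 MHz mod fs = 47.65 MHz.
47.65 MHz > fs/2 = 29.125 MHz, folds to fs − 47.65 MHz = 10.6 MHz.

10.6 MHz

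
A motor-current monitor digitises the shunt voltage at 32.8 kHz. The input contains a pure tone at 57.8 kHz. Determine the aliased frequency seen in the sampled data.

57.8 kHz mod fs = 25 kHz.
25 kHz > fs/2 = 16.4 kHz, folds to fs − 25 kHz = 7.8 kHz.

7.8 kHz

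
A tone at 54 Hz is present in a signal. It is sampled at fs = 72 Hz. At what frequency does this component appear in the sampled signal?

54 Hz > fs/2 = 36 Hz, folds to fs − 54 Hz = 18 Hz.

18 Hz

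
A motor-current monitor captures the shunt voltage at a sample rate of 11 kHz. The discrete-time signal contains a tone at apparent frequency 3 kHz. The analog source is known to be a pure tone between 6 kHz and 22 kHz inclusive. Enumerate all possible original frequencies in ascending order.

8 kHz, 14 kHz, 19 kHz

Frequencies that alias to 3 kHz are k·fs ± 3 kHz for integer k ≥ 0.
k=0: 3 kHz.
k=1: 8 kHz, 14 kHz.
k=2: 19 kHz, 25 kHz.
k=3: 30 kHz, 36 kHz.
Within [6 kHz, 22 kHz]: 8 kHz, 14 kHz, 19 kHz.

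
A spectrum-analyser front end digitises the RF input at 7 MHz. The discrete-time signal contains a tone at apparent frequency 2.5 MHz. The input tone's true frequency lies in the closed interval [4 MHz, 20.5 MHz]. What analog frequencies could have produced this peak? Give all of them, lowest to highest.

4.5 MHz, 9.5 MHz, 11.5 MHz, 16.5 MHz, 18.5 MHz

Frequencies that alias to 2.5 MHz are k·fs ± 2.5 MHz for integer k ≥ 0.
k=0: 2.5 MHz.
k=1: 4.5 MHz, 9.5 MHz.
k=2: 11.5 MHz, 16.5 MHz.
k=3: 18.5 MHz, 23.5 MHz.
k=4: 25.5 MHz, 30.5 MHz.
Within [4 MHz, 20.5 MHz]: 4.5 MHz, 9.5 MHz, 11.5 MHz, 16.5 MHz, 18.5 MHz.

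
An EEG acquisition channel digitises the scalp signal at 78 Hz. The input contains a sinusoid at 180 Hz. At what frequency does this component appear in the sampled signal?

24 Hz

180 Hz mod fs = 24 Hz.
24 Hz ≤ fs/2 = 39 Hz, appears at 24 Hz.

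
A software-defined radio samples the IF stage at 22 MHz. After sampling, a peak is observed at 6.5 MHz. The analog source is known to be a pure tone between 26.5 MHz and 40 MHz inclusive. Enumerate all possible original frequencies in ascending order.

28.5 MHz, 37.5 MHz

Frequencies that alias to 6.5 MHz are k·fs ± 6.5 MHz for integer k ≥ 0.
k=0: 6.5 MHz.
k=1: 15.5 MHz, 28.5 MHz.
k=2: 37.5 MHz, 50.5 MHz.
k=3: 59.5 MHz, 72.5 MHz.
Within [26.5 MHz, 40 MHz]: 28.5 MHz, 37.5 MHz.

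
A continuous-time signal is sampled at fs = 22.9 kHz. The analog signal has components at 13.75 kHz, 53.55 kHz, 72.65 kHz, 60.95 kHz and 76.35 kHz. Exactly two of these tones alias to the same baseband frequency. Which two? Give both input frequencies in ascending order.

53.55 kHz, 60.95 kHz

fs/2 = 11.45 kHz.
13.75 kHz > fs/2 = 11.45 kHz, folds to fs − 13.75 kHz = 9.15 kHz.
53.55 kHz mod fs = 7.75 kHz.
7.75 kHz ≤ fs/2 = 11.45 kHz, appears at 7.75 kHz.
72.65 kHz mod fs = 3.95 kHz.
3.95 kHz ≤ fs/2 = 11.45 kHz, appears at 3.95 kHz.
60.95 kHz mod fs = 15.15 kHz.
15.15 kHz > fs/2 = 11.45 kHz, folds to fs − 15.15 kHz = 7.75 kHz.
76.35 kHz mod fs = 7.65 kHz.
7.65 kHz ≤ fs/2 = 11.45 kHz, appears at 7.65 kHz.
53.55 kHz and 60.95 kHz both map to 7.75 kHz.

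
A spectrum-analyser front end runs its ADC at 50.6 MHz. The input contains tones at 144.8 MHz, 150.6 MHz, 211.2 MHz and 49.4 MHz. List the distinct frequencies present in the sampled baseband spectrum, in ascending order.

fs/2 = 25.3 MHz.
144.8 MHz mod fs = 43.6 MHz.
43.6 MHz > fs/2 = 25.3 MHz, folds to fs − 43.6 MHz = 7 MHz.
150.6 MHz mod fs = 49.4 MHz.
49.4 MHz > fs/2 = 25.3 MHz, folds to fs − 49.4 MHz = 1.2 MHz.
211.2 MHz mod fs = 8.8 MHz.
8.8 MHz ≤ fs/2 = 25.3 MHz, appears at 8.8 MHz.
49.4 MHz > fs/2 = 25.3 MHz, folds to fs − 49.4 MHz = 1.2 MHz.
Distinct values: {1.2 MHz, 7 MHz, 8.8 MHz}.

1.2 MHz, 7 MHz, 8.8 MHz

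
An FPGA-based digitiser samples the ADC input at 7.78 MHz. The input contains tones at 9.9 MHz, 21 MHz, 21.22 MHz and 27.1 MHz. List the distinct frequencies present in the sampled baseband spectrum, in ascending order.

fs/2 = 3.89 MHz.
9.9 MHz mod fs = 2.12 MHz.
2.12 MHz ≤ fs/2 = 3.89 MHz, appears at 2.12 MHz.
21 MHz mod fs = 5.44 MHz.
5.44 MHz > fs/2 = 3.89 MHz, folds to fs − 5.44 MHz = 2.34 MHz.
21.22 MHz mod fs = 5.66 MHz.
5.66 MHz > fs/2 = 3.89 MHz, folds to fs − 5.66 MHz = 2.12 MHz.
27.1 MHz mod fs = 3.76 MHz.
3.76 MHz ≤ fs/2 = 3.89 MHz, appears at 3.76 MHz.
Distinct values: {2.12 MHz, 2.34 MHz, 3.76 MHz}.

2.12 MHz, 2.34 MHz, 3.76 MHz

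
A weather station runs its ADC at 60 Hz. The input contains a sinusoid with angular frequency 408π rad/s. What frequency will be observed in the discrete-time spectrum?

24 Hz

ω = 408π rad/s → f = ω/(2π) = 204 Hz.
204 Hz mod fs = 24 Hz.
24 Hz ≤ fs/2 = 30 Hz, appears at 24 Hz.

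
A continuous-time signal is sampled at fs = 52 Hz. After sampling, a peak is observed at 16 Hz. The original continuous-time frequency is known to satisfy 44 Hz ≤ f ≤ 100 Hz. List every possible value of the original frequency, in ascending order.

68 Hz, 88 Hz

Frequencies that alias to 16 Hz are k·fs ± 16 Hz for integer k ≥ 0.
k=0: 16 Hz.
k=1: 36 Hz, 68 Hz.
k=2: 88 Hz, 120 Hz.
k=3: 140 Hz, 172 Hz.
Within [44 Hz, 100 Hz]: 68 Hz, 88 Hz.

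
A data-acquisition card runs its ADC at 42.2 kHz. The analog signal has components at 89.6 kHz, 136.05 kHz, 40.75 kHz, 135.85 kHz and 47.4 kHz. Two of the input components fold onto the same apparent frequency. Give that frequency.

5.2 kHz

fs/2 = 21.1 kHz.
89.6 kHz mod fs = 5.2 kHz.
5.2 kHz ≤ fs/2 = 21.1 kHz, appears at 5.2 kHz.
136.05 kHz mod fs = 9.45 kHz.
9.45 kHz ≤ fs/2 = 21.1 kHz, appears at 9.45 kHz.
40.75 kHz > fs/2 = 21.1 kHz, folds to fs − 40.75 kHz = 1.45 kHz.
135.85 kHz mod fs = 9.25 kHz.
9.25 kHz ≤ fs/2 = 21.1 kHz, appears at 9.25 kHz.
47.4 kHz mod fs = 5.2 kHz.
5.2 kHz ≤ fs/2 = 21.1 kHz, appears at 5.2 kHz.
47.4 kHz and 89.6 kHz both map to 5.2 kHz.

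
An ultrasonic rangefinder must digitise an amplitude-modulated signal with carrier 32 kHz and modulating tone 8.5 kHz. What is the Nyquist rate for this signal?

81 kHz

AM sidebands sit at fc ± fm = 23.5 kHz and 40.5 kHz.
Highest-frequency component: 40.5 kHz.
Nyquist rate = 2 × 40.5 kHz = 81 kHz.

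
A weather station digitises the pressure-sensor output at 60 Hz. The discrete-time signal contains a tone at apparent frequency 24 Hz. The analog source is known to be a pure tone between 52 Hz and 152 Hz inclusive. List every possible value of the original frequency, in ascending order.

84 Hz, 96 Hz, 144 Hz

Frequencies that alias to 24 Hz are k·fs ± 24 Hz for integer k ≥ 0.
k=0: 24 Hz.
k=1: 36 Hz, 84 Hz.
k=2: 96 Hz, 144 Hz.
k=3: 156 Hz, 204 Hz.
Within [52 Hz, 152 Hz]: 84 Hz, 96 Hz, 144 Hz.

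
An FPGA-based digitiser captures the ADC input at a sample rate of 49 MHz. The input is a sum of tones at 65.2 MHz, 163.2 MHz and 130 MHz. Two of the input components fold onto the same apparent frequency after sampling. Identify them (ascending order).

65.2 MHz, 163.2 MHz

fs/2 = 24.5 MHz.
65.2 MHz mod fs = 16.2 MHz.
16.2 MHz ≤ fs/2 = 24.5 MHz, appears at 16.2 MHz.
163.2 MHz mod fs = 16.2 MHz.
16.2 MHz ≤ fs/2 = 24.5 MHz, appears at 16.2 MHz.
130 MHz mod fs = 32 MHz.
32 MHz > fs/2 = 24.5 MHz, folds to fs − 32 MHz = 17 MHz.
65.2 MHz and 163.2 MHz both map to 16.2 MHz.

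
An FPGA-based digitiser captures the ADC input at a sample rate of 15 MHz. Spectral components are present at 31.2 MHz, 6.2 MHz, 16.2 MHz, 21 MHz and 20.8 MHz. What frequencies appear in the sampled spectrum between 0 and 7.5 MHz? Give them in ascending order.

1.2 MHz, 5.8 MHz, 6 MHz, 6.2 MHz

fs/2 = 7.5 MHz.
31.2 MHz mod fs = 1.2 MHz.
1.2 MHz ≤ fs/2 = 7.5 MHz, appears at 1.2 MHz.
6.2 MHz ≤ fs/2 = 7.5 MHz, passes unchanged.
16.2 MHz mod fs = 1.2 MHz.
1.2 MHz ≤ fs/2 = 7.5 MHz, appears at 1.2 MHz.
21 MHz mod fs = 6 MHz.
6 MHz ≤ fs/2 = 7.5 MHz, appears at 6 MHz.
20.8 MHz mod fs = 5.8 MHz.
5.8 MHz ≤ fs/2 = 7.5 MHz, appears at 5.8 MHz.
Distinct values: {1.2 MHz, 5.8 MHz, 6 MHz, 6.2 MHz}.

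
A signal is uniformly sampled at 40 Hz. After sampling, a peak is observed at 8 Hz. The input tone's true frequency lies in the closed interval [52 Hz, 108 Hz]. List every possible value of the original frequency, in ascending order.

Frequencies that alias to 8 Hz are k·fs ± 8 Hz for integer k ≥ 0.
k=0: 8 Hz.
k=1: 32 Hz, 48 Hz.
k=2: 72 Hz, 88 Hz.
k=3: 112 Hz, 128 Hz.
Within [52 Hz, 108 Hz]: 72 Hz, 88 Hz.

72 Hz, 88 Hz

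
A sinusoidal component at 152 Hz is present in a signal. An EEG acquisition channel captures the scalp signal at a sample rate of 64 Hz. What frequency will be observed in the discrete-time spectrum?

24 Hz

152 Hz mod fs = 24 Hz.
24 Hz ≤ fs/2 = 32 Hz, appears at 24 Hz.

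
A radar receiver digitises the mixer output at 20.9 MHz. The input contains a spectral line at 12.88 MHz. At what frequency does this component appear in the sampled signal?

8.02 MHz

12.88 MHz > fs/2 = 10.45 MHz, folds to fs − 12.88 MHz = 8.02 MHz.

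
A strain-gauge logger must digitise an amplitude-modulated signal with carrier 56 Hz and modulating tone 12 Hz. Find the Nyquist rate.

AM sidebands sit at fc ± fm = 44 Hz and 68 Hz.
Highest-frequency component: 68 Hz.
Nyquist rate = 2 × 68 Hz = 136 Hz.

136 Hz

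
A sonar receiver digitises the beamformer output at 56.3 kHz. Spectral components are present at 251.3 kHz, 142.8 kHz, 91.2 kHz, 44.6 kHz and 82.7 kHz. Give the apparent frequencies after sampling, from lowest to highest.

fs/2 = 28.15 kHz.
251.3 kHz mod fs = 26.1 kHz.
26.1 kHz ≤ fs/2 = 28.15 kHz, appears at 26.1 kHz.
142.8 kHz mod fs = 30.2 kHz.
30.2 kHz > fs/2 = 28.15 kHz, folds to fs − 30.2 kHz = 26.1 kHz.
91.2 kHz mod fs = 34.9 kHz.
34.9 kHz > fs/2 = 28.15 kHz, folds to fs − 34.9 kHz = 21.4 kHz.
44.6 kHz > fs/2 = 28.15 kHz, folds to fs − 44.6 kHz = 11.7 kHz.
82.7 kHz mod fs = 26.4 kHz.
26.4 kHz ≤ fs/2 = 28.15 kHz, appears at 26.4 kHz.
Distinct values: {11.7 kHz, 21.4 kHz, 26.1 kHz, 26.4 kHz}.

11.7 kHz, 21.4 kHz, 26.1 kHz, 26.4 kHz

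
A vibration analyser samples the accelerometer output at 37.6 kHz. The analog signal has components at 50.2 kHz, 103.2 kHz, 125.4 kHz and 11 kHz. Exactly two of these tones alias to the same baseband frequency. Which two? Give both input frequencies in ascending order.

fs/2 = 18.8 kHz.
50.2 kHz mod fs = 12.6 kHz.
12.6 kHz ≤ fs/2 = 18.8 kHz, appears at 12.6 kHz.
103.2 kHz mod fs = 28 kHz.
28 kHz > fs/2 = 18.8 kHz, folds to fs − 28 kHz = 9.6 kHz.
125.4 kHz mod fs = 12.6 kHz.
12.6 kHz ≤ fs/2 = 18.8 kHz, appears at 12.6 kHz.
11 kHz ≤ fs/2 = 18.8 kHz, passes unchanged.
50.2 kHz and 125.4 kHz both map to 12.6 kHz.

50.2 kHz, 125.4 kHz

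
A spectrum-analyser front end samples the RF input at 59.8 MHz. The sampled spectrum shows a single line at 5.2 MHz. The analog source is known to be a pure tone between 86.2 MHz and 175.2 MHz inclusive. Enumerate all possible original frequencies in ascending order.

114.4 MHz, 124.8 MHz, 174.2 MHz

Frequencies that alias to 5.2 MHz are k·fs ± 5.2 MHz for integer k ≥ 0.
k=0: 5.2 MHz.
k=1: 54.6 MHz, 65 MHz.
k=2: 114.4 MHz, 124.8 MHz.
k=3: 174.2 MHz, 184.6 MHz.
k=4: 234 MHz, 244.4 MHz.
Within [86.2 MHz, 175.2 MHz]: 114.4 MHz, 124.8 MHz, 174.2 MHz.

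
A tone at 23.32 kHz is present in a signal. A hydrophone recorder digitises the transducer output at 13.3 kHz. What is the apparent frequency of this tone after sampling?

3.28 kHz

23.32 kHz mod fs = 10.02 kHz.
10.02 kHz > fs/2 = 6.65 kHz, folds to fs − 10.02 kHz = 3.28 kHz.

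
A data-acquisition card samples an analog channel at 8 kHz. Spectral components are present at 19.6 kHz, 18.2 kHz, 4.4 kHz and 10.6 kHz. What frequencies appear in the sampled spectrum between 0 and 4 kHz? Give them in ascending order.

fs/2 = 4 kHz.
19.6 kHz mod fs = 3.6 kHz.
3.6 kHz ≤ fs/2 = 4 kHz, appears at 3.6 kHz.
18.2 kHz mod fs = 2.2 kHz.
2.2 kHz ≤ fs/2 = 4 kHz, appears at 2.2 kHz.
4.4 kHz > fs/2 = 4 kHz, folds to fs − 4.4 kHz = 3.6 kHz.
10.6 kHz mod fs = 2.6 kHz.
2.6 kHz ≤ fs/2 = 4 kHz, appears at 2.6 kHz.
Distinct values: {2.2 kHz, 2.6 kHz, 3.6 kHz}.

2.2 kHz, 2.6 kHz, 3.6 kHz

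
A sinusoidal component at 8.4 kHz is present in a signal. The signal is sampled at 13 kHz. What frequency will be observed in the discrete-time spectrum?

8.4 kHz > fs/2 = 6.5 kHz, folds to fs − 8.4 kHz = 4.6 kHz.

4.6 kHz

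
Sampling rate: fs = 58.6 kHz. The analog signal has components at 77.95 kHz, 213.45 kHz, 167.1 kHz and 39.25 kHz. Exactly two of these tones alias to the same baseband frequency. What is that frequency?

fs/2 = 29.3 kHz.
77.95 kHz mod fs = 19.35 kHz.
19.35 kHz ≤ fs/2 = 29.3 kHz, appears at 19.35 kHz.
213.45 kHz mod fs = 37.65 kHz.
37.65 kHz > fs/2 = 29.3 kHz, folds to fs − 37.65 kHz = 20.95 kHz.
167.1 kHz mod fs = 49.9 kHz.
49.9 kHz > fs/2 = 29.3 kHz, folds to fs − 49.9 kHz = 8.7 kHz.
39.25 kHz > fs/2 = 29.3 kHz, folds to fs − 39.25 kHz = 19.35 kHz.
39.25 kHz and 77.95 kHz both map to 19.35 kHz.

19.35 kHz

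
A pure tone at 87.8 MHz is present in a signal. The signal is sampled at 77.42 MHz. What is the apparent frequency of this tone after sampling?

87.8 MHz mod fs = 10.38 MHz.
10.38 MHz ≤ fs/2 = 38.71 MHz, appears at 10.38 MHz.

10.38 MHz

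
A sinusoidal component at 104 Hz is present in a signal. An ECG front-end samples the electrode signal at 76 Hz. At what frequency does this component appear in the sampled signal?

28 Hz

104 Hz mod fs = 28 Hz.
28 Hz ≤ fs/2 = 38 Hz, appears at 28 Hz.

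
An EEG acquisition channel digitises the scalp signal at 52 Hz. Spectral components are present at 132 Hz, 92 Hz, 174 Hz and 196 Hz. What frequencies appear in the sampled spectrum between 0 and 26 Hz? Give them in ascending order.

fs/2 = 26 Hz.
132 Hz mod fs = 28 Hz.
28 Hz > fs/2 = 26 Hz, folds to fs − 28 Hz = 24 Hz.
92 Hz mod fs = 40 Hz.
40 Hz > fs/2 = 26 Hz, folds to fs − 40 Hz = 12 Hz.
174 Hz mod fs = 18 Hz.
18 Hz ≤ fs/2 = 26 Hz, appears at 18 Hz.
196 Hz mod fs = 40 Hz.
40 Hz > fs/2 = 26 Hz, folds to fs − 40 Hz = 12 Hz.
Distinct values: {12 Hz, 18 Hz, 24 Hz}.

12 Hz, 18 Hz, 24 Hz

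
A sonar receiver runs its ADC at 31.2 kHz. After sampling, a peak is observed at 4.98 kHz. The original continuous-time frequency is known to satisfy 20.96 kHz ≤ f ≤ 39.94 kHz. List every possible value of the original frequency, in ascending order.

26.22 kHz, 36.18 kHz

Frequencies that alias to 4.98 kHz are k·fs ± 4.98 kHz for integer k ≥ 0.
k=0: 4.98 kHz.
k=1: 26.22 kHz, 36.18 kHz.
k=2: 57.42 kHz, 67.38 kHz.
Within [20.96 kHz, 39.94 kHz]: 26.22 kHz, 36.18 kHz.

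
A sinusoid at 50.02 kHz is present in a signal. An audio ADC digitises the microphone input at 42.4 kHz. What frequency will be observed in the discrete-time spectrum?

7.62 kHz

50.02 kHz mod fs = 7.62 kHz.
7.62 kHz ≤ fs/2 = 21.2 kHz, appears at 7.62 kHz.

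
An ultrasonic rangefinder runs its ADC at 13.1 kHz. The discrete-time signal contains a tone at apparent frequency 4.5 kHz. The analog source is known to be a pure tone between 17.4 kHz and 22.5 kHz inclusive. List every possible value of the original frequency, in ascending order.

Frequencies that alias to 4.5 kHz are k·fs ± 4.5 kHz for integer k ≥ 0.
k=0: 4.5 kHz.
k=1: 8.6 kHz, 17.6 kHz.
k=2: 21.7 kHz, 30.7 kHz.
k=3: 34.8 kHz, 43.8 kHz.
Within [17.4 kHz, 22.5 kHz]: 17.6 kHz, 21.7 kHz.

17.6 kHz, 21.7 kHz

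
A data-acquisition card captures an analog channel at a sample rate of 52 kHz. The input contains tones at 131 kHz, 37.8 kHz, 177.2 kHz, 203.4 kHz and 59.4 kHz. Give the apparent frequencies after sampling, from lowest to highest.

fs/2 = 26 kHz.
131 kHz mod fs = 27 kHz.
27 kHz > fs/2 = 26 kHz, folds to fs − 27 kHz = 25 kHz.
37.8 kHz > fs/2 = 26 kHz, folds to fs − 37.8 kHz = 14.2 kHz.
177.2 kHz mod fs = 21.2 kHz.
21.2 kHz ≤ fs/2 = 26 kHz, appears at 21.2 kHz.
203.4 kHz mod fs = 47.4 kHz.
47.4 kHz > fs/2 = 26 kHz, folds to fs − 47.4 kHz = 4.6 kHz.
59.4 kHz mod fs = 7.4 kHz.
7.4 kHz ≤ fs/2 = 26 kHz, appears at 7.4 kHz.
Distinct values: {4.6 kHz, 7.4 kHz, 14.2 kHz, 21.2 kHz, 25 kHz}.

4.6 kHz, 7.4 kHz, 14.2 kHz, 21.2 kHz, 25 kHz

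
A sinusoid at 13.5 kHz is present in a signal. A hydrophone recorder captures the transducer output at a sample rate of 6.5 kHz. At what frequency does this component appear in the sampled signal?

0.5 kHz

13.5 kHz mod fs = 0.5 kHz.
0.5 kHz ≤ fs/2 = 3.25 kHz, appears at 0.5 kHz.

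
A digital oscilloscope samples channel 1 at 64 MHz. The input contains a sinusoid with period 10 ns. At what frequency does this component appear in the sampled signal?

28 MHz

T = 10 ns → f = 1/T = 100 MHz.
100 MHz mod fs = 36 MHz.
36 MHz > fs/2 = 32 MHz, folds to fs − 36 MHz = 28 MHz.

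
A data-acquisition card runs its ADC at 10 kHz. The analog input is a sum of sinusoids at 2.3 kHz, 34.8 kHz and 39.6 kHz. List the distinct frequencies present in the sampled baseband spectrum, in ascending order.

fs/2 = 5 kHz.
2.3 kHz ≤ fs/2 = 5 kHz, passes unchanged.
34.8 kHz mod fs = 4.8 kHz.
4.8 kHz ≤ fs/2 = 5 kHz, appears at 4.8 kHz.
39.6 kHz mod fs = 9.6 kHz.
9.6 kHz > fs/2 = 5 kHz, folds to fs − 9.6 kHz = 0.4 kHz.
Distinct values: {0.4 kHz, 2.3 kHz, 4.8 kHz}.

0.4 kHz, 2.3 kHz, 4.8 kHz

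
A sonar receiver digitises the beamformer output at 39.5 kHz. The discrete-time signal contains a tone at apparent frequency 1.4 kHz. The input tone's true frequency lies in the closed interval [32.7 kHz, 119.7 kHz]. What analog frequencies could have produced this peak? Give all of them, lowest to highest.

38.1 kHz, 40.9 kHz, 77.6 kHz, 80.4 kHz, 117.1 kHz

Frequencies that alias to 1.4 kHz are k·fs ± 1.4 kHz for integer k ≥ 0.
k=0: 1.4 kHz.
k=1: 38.1 kHz, 40.9 kHz.
k=2: 77.6 kHz, 80.4 kHz.
k=3: 117.1 kHz, 119.9 kHz.
k=4: 156.6 kHz, 159.4 kHz.
Within [32.7 kHz, 119.7 kHz]: 38.1 kHz, 40.9 kHz, 77.6 kHz, 80.4 kHz, 117.1 kHz.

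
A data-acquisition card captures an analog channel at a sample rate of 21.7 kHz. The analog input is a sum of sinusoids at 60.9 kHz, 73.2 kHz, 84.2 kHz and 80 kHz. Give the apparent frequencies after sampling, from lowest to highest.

2.6 kHz, 4.2 kHz, 6.8 kHz, 8.1 kHz

fs/2 = 10.85 kHz.
60.9 kHz mod fs = 17.5 kHz.
17.5 kHz > fs/2 = 10.85 kHz, folds to fs − 17.5 kHz = 4.2 kHz.
73.2 kHz mod fs = 8.1 kHz.
8.1 kHz ≤ fs/2 = 10.85 kHz, appears at 8.1 kHz.
84.2 kHz mod fs = 19.1 kHz.
19.1 kHz > fs/2 = 10.85 kHz, folds to fs − 19.1 kHz = 2.6 kHz.
80 kHz mod fs = 14.9 kHz.
14.9 kHz > fs/2 = 10.85 kHz, folds to fs − 14.9 kHz = 6.8 kHz.
Distinct values: {2.6 kHz, 4.2 kHz, 6.8 kHz, 8.1 kHz}.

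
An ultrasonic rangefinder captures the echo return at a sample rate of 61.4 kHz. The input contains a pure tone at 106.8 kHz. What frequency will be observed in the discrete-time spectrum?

106.8 kHz mod fs = 45.4 kHz.
45.4 kHz > fs/2 = 30.7 kHz, folds to fs − 45.4 kHz = 16 kHz.

16 kHz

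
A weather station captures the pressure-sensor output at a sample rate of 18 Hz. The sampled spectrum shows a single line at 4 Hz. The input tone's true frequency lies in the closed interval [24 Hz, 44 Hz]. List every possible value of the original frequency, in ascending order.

32 Hz, 40 Hz

Frequencies that alias to 4 Hz are k·fs ± 4 Hz for integer k ≥ 0.
k=0: 4 Hz.
k=1: 14 Hz, 22 Hz.
k=2: 32 Hz, 40 Hz.
k=3: 50 Hz, 58 Hz.
Within [24 Hz, 44 Hz]: 32 Hz, 40 Hz.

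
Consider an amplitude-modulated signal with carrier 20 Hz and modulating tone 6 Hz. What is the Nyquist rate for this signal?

AM sidebands sit at fc ± fm = 14 Hz and 26 Hz.
Highest-frequency component: 26 Hz.
Nyquist rate = 2 × 26 Hz = 52 Hz.

52 Hz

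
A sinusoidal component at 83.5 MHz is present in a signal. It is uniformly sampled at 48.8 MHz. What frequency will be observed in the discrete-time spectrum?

83.5 MHz mod fs = 34.7 MHz.
34.7 MHz > fs/2 = 24.4 MHz, folds to fs − 34.7 MHz = 14.1 MHz.

14.1 MHz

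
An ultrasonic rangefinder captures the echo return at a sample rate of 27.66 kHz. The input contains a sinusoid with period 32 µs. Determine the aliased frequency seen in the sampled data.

3.59 kHz

T = 32 µs → f = 1/T = 31.25 kHz.
31.25 kHz mod fs = 3.59 kHz.
3.59 kHz ≤ fs/2 = 13.83 kHz, appears at 3.59 kHz.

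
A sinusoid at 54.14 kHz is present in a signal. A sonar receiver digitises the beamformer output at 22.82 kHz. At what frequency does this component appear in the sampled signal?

54.14 kHz mod fs = 8.5 kHz.
8.5 kHz ≤ fs/2 = 11.41 kHz, appears at 8.5 kHz.

8.5 kHz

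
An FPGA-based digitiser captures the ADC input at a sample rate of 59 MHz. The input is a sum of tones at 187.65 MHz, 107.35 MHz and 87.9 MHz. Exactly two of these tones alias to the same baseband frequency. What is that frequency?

10.65 MHz

fs/2 = 29.5 MHz.
187.65 MHz mod fs = 10.65 MHz.
10.65 MHz ≤ fs/2 = 29.5 MHz, appears at 10.65 MHz.
107.35 MHz mod fs = 48.35 MHz.
48.35 MHz > fs/2 = 29.5 MHz, folds to fs − 48.35 MHz = 10.65 MHz.
87.9 MHz mod fs = 28.9 MHz.
28.9 MHz ≤ fs/2 = 29.5 MHz, appears at 28.9 MHz.
107.35 MHz and 187.65 MHz both map to 10.65 MHz.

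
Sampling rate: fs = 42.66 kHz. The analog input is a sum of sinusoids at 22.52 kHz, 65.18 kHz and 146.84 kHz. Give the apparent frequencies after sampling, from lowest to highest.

fs/2 = 21.33 kHz.
22.52 kHz > fs/2 = 21.33 kHz, folds to fs − 22.52 kHz = 20.14 kHz.
65.18 kHz mod fs = 22.52 kHz.
22.52 kHz > fs/2 = 21.33 kHz, folds to fs − 22.52 kHz = 20.14 kHz.
146.84 kHz mod fs = 18.86 kHz.
18.86 kHz ≤ fs/2 = 21.33 kHz, appears at 18.86 kHz.
Distinct values: {18.86 kHz, 20.14 kHz}.

18.86 kHz, 20.14 kHz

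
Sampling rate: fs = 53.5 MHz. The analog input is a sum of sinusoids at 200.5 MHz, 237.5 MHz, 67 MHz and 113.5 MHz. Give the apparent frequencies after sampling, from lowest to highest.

fs/2 = 26.75 MHz.
200.5 MHz mod fs = 40 MHz.
40 MHz > fs/2 = 26.75 MHz, folds to fs − 40 MHz = 13.5 MHz.
237.5 MHz mod fs = 23.5 MHz.
23.5 MHz ≤ fs/2 = 26.75 MHz, appears at 23.5 MHz.
67 MHz mod fs = 13.5 MHz.
13.5 MHz ≤ fs/2 = 26.75 MHz, appears at 13.5 MHz.
113.5 MHz mod fs = 6.5 MHz.
6.5 MHz ≤ fs/2 = 26.75 MHz, appears at 6.5 MHz.
Distinct values: {6.5 MHz, 13.5 MHz, 23.5 MHz}.

6.5 MHz, 13.5 MHz, 23.5 MHz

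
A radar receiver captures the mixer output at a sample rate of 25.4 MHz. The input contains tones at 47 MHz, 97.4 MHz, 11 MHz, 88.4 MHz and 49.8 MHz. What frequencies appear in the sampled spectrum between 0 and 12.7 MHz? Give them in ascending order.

1 MHz, 3.8 MHz, 4.2 MHz, 11 MHz, 12.2 MHz

fs/2 = 12.7 MHz.
47 MHz mod fs = 21.6 MHz.
21.6 MHz > fs/2 = 12.7 MHz, folds to fs − 21.6 MHz = 3.8 MHz.
97.4 MHz mod fs = 21.2 MHz.
21.2 MHz > fs/2 = 12.7 MHz, folds to fs − 21.2 MHz = 4.2 MHz.
11 MHz ≤ fs/2 = 12.7 MHz, passes unchanged.
88.4 MHz mod fs = 12.2 MHz.
12.2 MHz ≤ fs/2 = 12.7 MHz, appears at 12.2 MHz.
49.8 MHz mod fs = 24.4 MHz.
24.4 MHz > fs/2 = 12.7 MHz, folds to fs − 24.4 MHz = 1 MHz.
Distinct values: {1 MHz, 3.8 MHz, 4.2 MHz, 11 MHz, 12.2 MHz}.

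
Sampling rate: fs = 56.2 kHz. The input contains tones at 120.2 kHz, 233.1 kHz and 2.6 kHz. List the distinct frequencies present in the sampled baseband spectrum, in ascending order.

fs/2 = 28.1 kHz.
120.2 kHz mod fs = 7.8 kHz.
7.8 kHz ≤ fs/2 = 28.1 kHz, appears at 7.8 kHz.
233.1 kHz mod fs = 8.3 kHz.
8.3 kHz ≤ fs/2 = 28.1 kHz, appears at 8.3 kHz.
2.6 kHz ≤ fs/2 = 28.1 kHz, passes unchanged.
Distinct values: {2.6 kHz, 7.8 kHz, 8.3 kHz}.

2.6 kHz, 7.8 kHz, 8.3 kHz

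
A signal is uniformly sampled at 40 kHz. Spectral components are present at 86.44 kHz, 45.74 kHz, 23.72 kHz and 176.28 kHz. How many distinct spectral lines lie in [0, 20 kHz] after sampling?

fs/2 = 20 kHz.
86.44 kHz mod fs = 6.44 kHz.
6.44 kHz ≤ fs/2 = 20 kHz, appears at 6.44 kHz.
45.74 kHz mod fs = 5.74 kHz.
5.74 kHz ≤ fs/2 = 20 kHz, appears at 5.74 kHz.
23.72 kHz > fs/2 = 20 kHz, folds to fs − 23.72 kHz = 16.28 kHz.
176.28 kHz mod fs = 16.28 kHz.
16.28 kHz ≤ fs/2 = 20 kHz, appears at 16.28 kHz.
Distinct values: {5.74 kHz, 6.44 kHz, 16.28 kHz} → 3.

3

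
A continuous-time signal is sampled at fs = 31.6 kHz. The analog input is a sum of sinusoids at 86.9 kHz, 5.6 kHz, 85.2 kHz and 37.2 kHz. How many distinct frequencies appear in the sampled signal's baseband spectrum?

3

fs/2 = 15.8 kHz.
86.9 kHz mod fs = 23.7 kHz.
23.7 kHz > fs/2 = 15.8 kHz, folds to fs − 23.7 kHz = 7.9 kHz.
5.6 kHz ≤ fs/2 = 15.8 kHz, passes unchanged.
85.2 kHz mod fs = 22 kHz.
22 kHz > fs/2 = 15.8 kHz, folds to fs − 22 kHz = 9.6 kHz.
37.2 kHz mod fs = 5.6 kHz.
5.6 kHz ≤ fs/2 = 15.8 kHz, appears at 5.6 kHz.
Distinct values: {5.6 kHz, 7.9 kHz, 9.6 kHz} → 3.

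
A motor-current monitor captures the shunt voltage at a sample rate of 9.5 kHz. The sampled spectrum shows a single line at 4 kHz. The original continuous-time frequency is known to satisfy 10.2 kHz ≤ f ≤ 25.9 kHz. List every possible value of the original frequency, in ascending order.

Frequencies that alias to 4 kHz are k·fs ± 4 kHz for integer k ≥ 0.
k=0: 4 kHz.
k=1: 5.5 kHz, 13.5 kHz.
k=2: 15 kHz, 23 kHz.
k=3: 24.5 kHz, 32.5 kHz.
k=4: 34 kHz, 42 kHz.
Within [10.2 kHz, 25.9 kHz]: 13.5 kHz, 15 kHz, 23 kHz, 24.5 kHz.

13.5 kHz, 15 kHz, 23 kHz, 24.5 kHz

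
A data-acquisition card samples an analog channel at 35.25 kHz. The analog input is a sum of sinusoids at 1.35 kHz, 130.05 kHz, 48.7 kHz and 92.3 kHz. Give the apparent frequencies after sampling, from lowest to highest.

fs/2 = 17.625 kHz.
1.35 kHz ≤ fs/2 = 17.625 kHz, passes unchanged.
130.05 kHz mod fs = 24.3 kHz.
24.3 kHz > fs/2 = 17.625 kHz, folds to fs − 24.3 kHz = 10.95 kHz.
48.7 kHz mod fs = 13.45 kHz.
13.45 kHz ≤ fs/2 = 17.625 kHz, appears at 13.45 kHz.
92.3 kHz mod fs = 21.8 kHz.
21.8 kHz > fs/2 = 17.625 kHz, folds to fs − 21.8 kHz = 13.45 kHz.
Distinct values: {1.35 kHz, 10.95 kHz, 13.45 kHz}.

1.35 kHz, 10.95 kHz, 13.45 kHz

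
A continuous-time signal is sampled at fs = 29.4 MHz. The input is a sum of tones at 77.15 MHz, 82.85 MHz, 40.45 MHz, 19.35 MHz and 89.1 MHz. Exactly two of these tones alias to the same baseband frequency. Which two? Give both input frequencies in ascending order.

fs/2 = 14.7 MHz.
77.15 MHz mod fs = 18.35 MHz.
18.35 MHz > fs/2 = 14.7 MHz, folds to fs − 18.35 MHz = 11.05 MHz.
82.85 MHz mod fs = 24.05 MHz.
24.05 MHz > fs/2 = 14.7 MHz, folds to fs − 24.05 MHz = 5.35 MHz.
40.45 MHz mod fs = 11.05 MHz.
11.05 MHz ≤ fs/2 = 14.7 MHz, appears at 11.05 MHz.
19.35 MHz > fs/2 = 14.7 MHz, folds to fs − 19.35 MHz = 10.05 MHz.
89.1 MHz mod fs = 0.9 MHz.
0.9 MHz ≤ fs/2 = 14.7 MHz, appears at 0.9 MHz.
40.45 MHz and 77.15 MHz both map to 11.05 MHz.

40.45 MHz, 77.15 MHz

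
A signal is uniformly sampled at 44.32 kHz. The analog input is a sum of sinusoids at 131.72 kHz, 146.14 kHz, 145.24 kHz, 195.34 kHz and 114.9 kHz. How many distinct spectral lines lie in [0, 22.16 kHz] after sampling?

fs/2 = 22.16 kHz.
131.72 kHz mod fs = 43.08 kHz.
43.08 kHz > fs/2 = 22.16 kHz, folds to fs − 43.08 kHz = 1.24 kHz.
146.14 kHz mod fs = 13.18 kHz.
13.18 kHz ≤ fs/2 = 22.16 kHz, appears at 13.18 kHz.
145.24 kHz mod fs = 12.28 kHz.
12.28 kHz ≤ fs/2 = 22.16 kHz, appears at 12.28 kHz.
195.34 kHz mod fs = 18.06 kHz.
18.06 kHz ≤ fs/2 = 22.16 kHz, appears at 18.06 kHz.
114.9 kHz mod fs = 26.26 kHz.
26.26 kHz > fs/2 = 22.16 kHz, folds to fs − 26.26 kHz = 18.06 kHz.
Distinct values: {1.24 kHz, 12.28 kHz, 13.18 kHz, 18.06 kHz} → 4.

4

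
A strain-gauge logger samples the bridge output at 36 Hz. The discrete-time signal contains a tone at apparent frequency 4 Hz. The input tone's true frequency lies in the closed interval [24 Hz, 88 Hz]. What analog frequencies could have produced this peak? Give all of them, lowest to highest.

Frequencies that alias to 4 Hz are k·fs ± 4 Hz for integer k ≥ 0.
k=0: 4 Hz.
k=1: 32 Hz, 40 Hz.
k=2: 68 Hz, 76 Hz.
k=3: 104 Hz, 112 Hz.
Within [24 Hz, 88 Hz]: 32 Hz, 40 Hz, 68 Hz, 76 Hz.

32 Hz, 40 Hz, 68 Hz, 76 Hz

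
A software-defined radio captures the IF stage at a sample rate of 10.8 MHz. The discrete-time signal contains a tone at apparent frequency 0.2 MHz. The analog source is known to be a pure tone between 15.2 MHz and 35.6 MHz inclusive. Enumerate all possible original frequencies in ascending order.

Frequencies that alias to 0.2 MHz are k·fs ± 0.2 MHz for integer k ≥ 0.
k=0: 0.2 MHz.
k=1: 10.6 MHz, 11 MHz.
k=2: 21.4 MHz, 21.8 MHz.
k=3: 32.2 MHz, 32.6 MHz.
k=4: 43 MHz, 43.4 MHz.
Within [15.2 MHz, 35.6 MHz]: 21.4 MHz, 21.8 MHz, 32.2 MHz, 32.6 MHz.

21.4 MHz, 21.8 MHz, 32.2 MHz, 32.6 MHz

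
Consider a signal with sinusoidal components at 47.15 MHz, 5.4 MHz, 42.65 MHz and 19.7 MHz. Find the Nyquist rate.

94.3 MHz

Highest-frequency component: 47.15 MHz.
Nyquist rate = 2 × 47.15 MHz = 94.3 MHz.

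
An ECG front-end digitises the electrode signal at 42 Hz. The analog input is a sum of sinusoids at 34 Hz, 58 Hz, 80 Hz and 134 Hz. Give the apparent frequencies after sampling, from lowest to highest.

4 Hz, 8 Hz, 16 Hz

fs/2 = 21 Hz.
34 Hz > fs/2 = 21 Hz, folds to fs − 34 Hz = 8 Hz.
58 Hz mod fs = 16 Hz.
16 Hz ≤ fs/2 = 21 Hz, appears at 16 Hz.
80 Hz mod fs = 38 Hz.
38 Hz > fs/2 = 21 Hz, folds to fs − 38 Hz = 4 Hz.
134 Hz mod fs = 8 Hz.
8 Hz ≤ fs/2 = 21 Hz, appears at 8 Hz.
Distinct values: {4 Hz, 8 Hz, 16 Hz}.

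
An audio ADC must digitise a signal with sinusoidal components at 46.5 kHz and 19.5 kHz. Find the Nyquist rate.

Highest-frequency component: 46.5 kHz.
Nyquist rate = 2 × 46.5 kHz = 93 kHz.

93 kHz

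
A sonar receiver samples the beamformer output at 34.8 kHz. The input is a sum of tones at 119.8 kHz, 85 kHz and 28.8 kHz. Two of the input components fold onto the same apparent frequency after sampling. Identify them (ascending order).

85 kHz, 119.8 kHz

fs/2 = 17.4 kHz.
119.8 kHz mod fs = 15.4 kHz.
15.4 kHz ≤ fs/2 = 17.4 kHz, appears at 15.4 kHz.
85 kHz mod fs = 15.4 kHz.
15.4 kHz ≤ fs/2 = 17.4 kHz, appears at 15.4 kHz.
28.8 kHz > fs/2 = 17.4 kHz, folds to fs − 28.8 kHz = 6 kHz.
85 kHz and 119.8 kHz both map to 15.4 kHz.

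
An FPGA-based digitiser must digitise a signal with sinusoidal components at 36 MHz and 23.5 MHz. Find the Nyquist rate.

72 MHz

Highest-frequency component: 36 MHz.
Nyquist rate = 2 × 36 MHz = 72 MHz.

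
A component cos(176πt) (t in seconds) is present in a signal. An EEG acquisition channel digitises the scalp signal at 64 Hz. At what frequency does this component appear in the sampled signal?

24 Hz

ω = 176π rad/s → f = ω/(2π) = 88 Hz.
88 Hz mod fs = 24 Hz.
24 Hz ≤ fs/2 = 32 Hz, appears at 24 Hz.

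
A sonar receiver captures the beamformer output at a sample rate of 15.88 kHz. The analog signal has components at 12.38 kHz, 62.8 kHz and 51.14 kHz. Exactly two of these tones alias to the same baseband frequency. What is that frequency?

3.5 kHz

fs/2 = 7.94 kHz.
12.38 kHz > fs/2 = 7.94 kHz, folds to fs − 12.38 kHz = 3.5 kHz.
62.8 kHz mod fs = 15.16 kHz.
15.16 kHz > fs/2 = 7.94 kHz, folds to fs − 15.16 kHz = 0.72 kHz.
51.14 kHz mod fs = 3.5 kHz.
3.5 kHz ≤ fs/2 = 7.94 kHz, appears at 3.5 kHz.
12.38 kHz and 51.14 kHz both map to 3.5 kHz.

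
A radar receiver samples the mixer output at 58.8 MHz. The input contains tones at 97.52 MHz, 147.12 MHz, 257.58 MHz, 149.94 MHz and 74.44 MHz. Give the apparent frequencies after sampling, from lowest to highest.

fs/2 = 29.4 MHz.
97.52 MHz mod fs = 38.72 MHz.
38.72 MHz > fs/2 = 29.4 MHz, folds to fs − 38.72 MHz = 20.08 MHz.
147.12 MHz mod fs = 29.52 MHz.
29.52 MHz > fs/2 = 29.4 MHz, folds to fs − 29.52 MHz = 29.28 MHz.
257.58 MHz mod fs = 22.38 MHz.
22.38 MHz ≤ fs/2 = 29.4 MHz, appears at 22.38 MHz.
149.94 MHz mod fs = 32.34 MHz.
32.34 MHz > fs/2 = 29.4 MHz, folds to fs − 32.34 MHz = 26.46 MHz.
74.44 MHz mod fs = 15.64 MHz.
15.64 MHz ≤ fs/2 = 29.4 MHz, appears at 15.64 MHz.
Distinct values: {15.64 MHz, 20.08 MHz, 22.38 MHz, 26.46 MHz, 29.28 MHz}.

15.64 MHz, 20.08 MHz, 22.38 MHz, 26.46 MHz, 29.28 MHz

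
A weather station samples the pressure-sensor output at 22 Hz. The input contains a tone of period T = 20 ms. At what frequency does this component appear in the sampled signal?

T = 20 ms → f = 1/T = 50 Hz.
50 Hz mod fs = 6 Hz.
6 Hz ≤ fs/2 = 11 Hz, appears at 6 Hz.

6 Hz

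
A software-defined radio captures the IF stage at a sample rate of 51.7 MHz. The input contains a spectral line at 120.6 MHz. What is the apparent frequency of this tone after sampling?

120.6 MHz mod fs = 17.2 MHz.
17.2 MHz ≤ fs/2 = 25.85 MHz, appears at 17.2 MHz.

17.2 MHz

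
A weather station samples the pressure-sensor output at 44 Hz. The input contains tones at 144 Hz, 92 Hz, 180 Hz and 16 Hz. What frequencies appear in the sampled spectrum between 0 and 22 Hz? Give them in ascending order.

fs/2 = 22 Hz.
144 Hz mod fs = 12 Hz.
12 Hz ≤ fs/2 = 22 Hz, appears at 12 Hz.
92 Hz mod fs = 4 Hz.
4 Hz ≤ fs/2 = 22 Hz, appears at 4 Hz.
180 Hz mod fs = 4 Hz.
4 Hz ≤ fs/2 = 22 Hz, appears at 4 Hz.
16 Hz ≤ fs/2 = 22 Hz, passes unchanged.
Distinct values: {4 Hz, 12 Hz, 16 Hz}.

4 Hz, 12 Hz, 16 Hz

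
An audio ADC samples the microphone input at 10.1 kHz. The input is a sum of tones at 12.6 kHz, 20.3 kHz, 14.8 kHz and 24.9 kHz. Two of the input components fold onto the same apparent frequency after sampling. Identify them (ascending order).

fs/2 = 5.05 kHz.
12.6 kHz mod fs = 2.5 kHz.
2.5 kHz ≤ fs/2 = 5.05 kHz, appears at 2.5 kHz.
20.3 kHz mod fs = 0.1 kHz.
0.1 kHz ≤ fs/2 = 5.05 kHz, appears at 0.1 kHz.
14.8 kHz mod fs = 4.7 kHz.
4.7 kHz ≤ fs/2 = 5.05 kHz, appears at 4.7 kHz.
24.9 kHz mod fs = 4.7 kHz.
4.7 kHz ≤ fs/2 = 5.05 kHz, appears at 4.7 kHz.
14.8 kHz and 24.9 kHz both map to 4.7 kHz.

14.8 kHz, 24.9 kHz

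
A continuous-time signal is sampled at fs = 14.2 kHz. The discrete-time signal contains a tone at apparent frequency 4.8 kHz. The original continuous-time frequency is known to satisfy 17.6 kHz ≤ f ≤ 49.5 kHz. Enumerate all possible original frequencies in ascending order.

19 kHz, 23.6 kHz, 33.2 kHz, 37.8 kHz, 47.4 kHz

Frequencies that alias to 4.8 kHz are k·fs ± 4.8 kHz for integer k ≥ 0.
k=0: 4.8 kHz.
k=1: 9.4 kHz, 19 kHz.
k=2: 23.6 kHz, 33.2 kHz.
k=3: 37.8 kHz, 47.4 kHz.
k=4: 52 kHz, 61.6 kHz.
Within [17.6 kHz, 49.5 kHz]: 19 kHz, 23.6 kHz, 33.2 kHz, 37.8 kHz, 47.4 kHz.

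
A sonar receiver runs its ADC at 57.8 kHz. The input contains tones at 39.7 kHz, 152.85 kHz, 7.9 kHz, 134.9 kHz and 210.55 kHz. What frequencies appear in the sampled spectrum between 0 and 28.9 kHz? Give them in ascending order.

fs/2 = 28.9 kHz.
39.7 kHz > fs/2 = 28.9 kHz, folds to fs − 39.7 kHz = 18.1 kHz.
152.85 kHz mod fs = 37.25 kHz.
37.25 kHz > fs/2 = 28.9 kHz, folds to fs − 37.25 kHz = 20.55 kHz.
7.9 kHz ≤ fs/2 = 28.9 kHz, passes unchanged.
134.9 kHz mod fs = 19.3 kHz.
19.3 kHz ≤ fs/2 = 28.9 kHz, appears at 19.3 kHz.
210.55 kHz mod fs = 37.15 kHz.
37.15 kHz > fs/2 = 28.9 kHz, folds to fs − 37.15 kHz = 20.65 kHz.
Distinct values: {7.9 kHz, 18.1 kHz, 19.3 kHz, 20.55 kHz, 20.65 kHz}.

7.9 kHz, 18.1 kHz, 19.3 kHz, 20.55 kHz, 20.65 kHz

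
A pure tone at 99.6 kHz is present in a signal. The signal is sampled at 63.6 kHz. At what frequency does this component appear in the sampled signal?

27.6 kHz

99.6 kHz mod fs = 36 kHz.
36 kHz > fs/2 = 31.8 kHz, folds to fs − 36 kHz = 27.6 kHz.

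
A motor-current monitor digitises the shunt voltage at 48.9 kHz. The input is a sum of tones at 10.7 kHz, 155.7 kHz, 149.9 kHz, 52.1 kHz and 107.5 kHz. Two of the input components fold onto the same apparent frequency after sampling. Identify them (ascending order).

fs/2 = 24.45 kHz.
10.7 kHz ≤ fs/2 = 24.45 kHz, passes unchanged.
155.7 kHz mod fs = 9 kHz.
9 kHz ≤ fs/2 = 24.45 kHz, appears at 9 kHz.
149.9 kHz mod fs = 3.2 kHz.
3.2 kHz ≤ fs/2 = 24.45 kHz, appears at 3.2 kHz.
52.1 kHz mod fs = 3.2 kHz.
3.2 kHz ≤ fs/2 = 24.45 kHz, appears at 3.2 kHz.
107.5 kHz mod fs = 9.7 kHz.
9.7 kHz ≤ fs/2 = 24.45 kHz, appears at 9.7 kHz.
52.1 kHz and 149.9 kHz both map to 3.2 kHz.

52.1 kHz, 149.9 kHz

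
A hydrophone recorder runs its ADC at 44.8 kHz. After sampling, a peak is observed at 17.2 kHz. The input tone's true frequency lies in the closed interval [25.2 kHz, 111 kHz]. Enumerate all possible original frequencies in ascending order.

27.6 kHz, 62 kHz, 72.4 kHz, 106.8 kHz

Frequencies that alias to 17.2 kHz are k·fs ± 17.2 kHz for integer k ≥ 0.
k=0: 17.2 kHz.
k=1: 27.6 kHz, 62 kHz.
k=2: 72.4 kHz, 106.8 kHz.
k=3: 117.2 kHz, 151.6 kHz.
Within [25.2 kHz, 111 kHz]: 27.6 kHz, 62 kHz, 72.4 kHz, 106.8 kHz.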